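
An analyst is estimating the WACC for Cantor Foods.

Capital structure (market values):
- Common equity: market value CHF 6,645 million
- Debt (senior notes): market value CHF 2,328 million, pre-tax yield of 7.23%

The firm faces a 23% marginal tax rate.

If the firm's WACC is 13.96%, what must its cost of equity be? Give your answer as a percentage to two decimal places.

16.90%

Total capital V = 6645 + 2328 = 8973.
Equity weight = 6645/8973 = 0.7406.
Senior notes weight = 2328/8973 = 0.2594.
Debt contribution = 0.2594 × 7.23% × (1 − 23%) = 1.4444%.
Required equity contribution = 13.96% − 1.4444% = 12.5156%.
Re = 12.5156% / 0.7406 = 16.9004%.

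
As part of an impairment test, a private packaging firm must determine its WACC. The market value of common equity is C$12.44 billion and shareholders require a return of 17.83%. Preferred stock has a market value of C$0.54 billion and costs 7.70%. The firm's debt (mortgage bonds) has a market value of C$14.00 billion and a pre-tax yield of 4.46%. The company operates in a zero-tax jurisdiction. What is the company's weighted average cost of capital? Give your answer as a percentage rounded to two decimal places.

Total capital V = 12.44 + 0.54 + 14 = 26.98.
Equity: weight = 12.44/26.98 = 0.4611; cost = 17.83%.
Preferred: weight = 0.54/26.98 = 0.0200; cost = 7.7%.
Mortgage bonds: weight = 14/26.98 = 0.5189; after-tax cost = 4.46% × (1 − 0%) = 4.4600%.
WACC = 0.4611 × 17.8300% + 0.0200 × 7.7000% + 0.5189 × 4.4600% = 10.6895%.

10.69%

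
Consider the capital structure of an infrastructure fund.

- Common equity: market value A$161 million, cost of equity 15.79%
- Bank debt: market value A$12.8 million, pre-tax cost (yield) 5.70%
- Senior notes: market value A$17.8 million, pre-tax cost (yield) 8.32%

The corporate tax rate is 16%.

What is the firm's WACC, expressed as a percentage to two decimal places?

Total capital V = 161 + 12.8 + 17.8 = 191.6.
Equity: weight = 161/191.6 = 0.8403; cost = 15.79%.
Bank debt: weight = 12.8/191.6 = 0.0668; after-tax cost = 5.7% × (1 − 16%) = 4.7880%.
Senior notes: weight = 17.8/191.6 = 0.0929; after-tax cost = 8.32% × (1 − 16%) = 6.9888%.
WACC = 0.8403 × 15.7900% + 0.0668 × 4.7880% + 0.0929 × 6.9888% = 14.2374%.

14.24%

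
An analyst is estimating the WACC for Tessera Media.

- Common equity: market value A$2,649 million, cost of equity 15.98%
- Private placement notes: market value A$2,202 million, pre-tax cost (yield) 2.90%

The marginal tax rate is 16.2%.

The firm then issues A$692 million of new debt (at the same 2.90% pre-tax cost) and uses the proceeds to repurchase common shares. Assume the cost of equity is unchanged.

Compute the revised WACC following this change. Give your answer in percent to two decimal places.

After the change:
Total capital V = 1957 + 2894 = 4851.
Equity: weight = 1957/4851 = 0.4034; cost = 15.98%.
Private placement notes: weight = 2894/4851 = 0.5966; after-tax cost = 2.9% × (1 − 16.2%) = 2.4302%.
WACC = 0.4034 × 15.9800% + 0.5966 × 2.4302% = 7.8965%.

7.90%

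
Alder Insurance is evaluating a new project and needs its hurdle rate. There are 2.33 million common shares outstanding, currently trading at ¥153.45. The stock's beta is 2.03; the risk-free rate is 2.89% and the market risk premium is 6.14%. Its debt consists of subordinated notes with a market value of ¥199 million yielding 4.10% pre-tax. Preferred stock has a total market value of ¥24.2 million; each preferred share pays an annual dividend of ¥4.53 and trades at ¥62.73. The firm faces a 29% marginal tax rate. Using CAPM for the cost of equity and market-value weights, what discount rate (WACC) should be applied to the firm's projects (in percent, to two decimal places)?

10.75%

Cost of equity via CAPM: Re = 2.89% + 2.03 × 6.14% = 15.3542%.
Cost of preferred: Rp = 4.53 / 62.73 = 7.2214%.
Market value of equity E = 153.45 × 2.33m = 357.5385m.
Total capital V = 357.5385 + 24.2 + 199 = 580.7385.
Equity: weight = 357.5385/580.7385 = 0.6157; cost = 15.3542%.
Preferred: weight = 24.2/580.7385 = 0.0417; cost = 7.2214%.
Subordinated notes: weight = 199/580.7385 = 0.3427; after-tax cost = 4.1% × (1 − 29%) = 2.9110%.
WACC = 0.6157 × 15.3542% + 0.0417 × 7.2214% + 0.3427 × 2.9110% = 10.7514%.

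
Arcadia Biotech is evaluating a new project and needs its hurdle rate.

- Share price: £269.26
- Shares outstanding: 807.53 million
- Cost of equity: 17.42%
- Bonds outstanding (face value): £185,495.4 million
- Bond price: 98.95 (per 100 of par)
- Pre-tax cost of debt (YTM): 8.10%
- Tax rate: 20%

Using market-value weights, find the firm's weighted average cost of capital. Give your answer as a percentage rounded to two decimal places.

Market value of equity E = 269.26 × 807.53m = 217435.5278m. Market value of debt D = 185495.4m × 98.95/100 = 183547.6983m.
Total capital V = 217435.5278 + 183547.6983 = 400983.2261.
Equity: weight = 217435.5278/400983.2261 = 0.5423; cost = 17.42%.
Bonds outstanding: weight = 183547.6983/400983.2261 = 0.4577; after-tax cost = 8.1% × (1 − 20%) = 6.4800%.
WACC = 0.5423 × 17.4200% + 0.4577 × 6.4800% = 12.4123%.

12.41%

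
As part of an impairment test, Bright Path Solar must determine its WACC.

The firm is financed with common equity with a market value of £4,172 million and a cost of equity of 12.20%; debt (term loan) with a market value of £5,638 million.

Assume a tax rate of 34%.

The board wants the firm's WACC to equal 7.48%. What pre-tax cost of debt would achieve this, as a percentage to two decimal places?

Total capital V = 4172 + 5638 = 9810.
Equity weight = 4172/9810 = 0.4253.
Term loan weight = 5638/9810 = 0.5747.
Equity contribution = 0.4253 × 12.2% = 5.1884%.
Remaining for debt = 7.48% − 5.1884% = 2.2916%.
Rd × (1 − 34%) × 0.5747 = 2.2916%  ⇒  Rd = 6.0414%.

6.04%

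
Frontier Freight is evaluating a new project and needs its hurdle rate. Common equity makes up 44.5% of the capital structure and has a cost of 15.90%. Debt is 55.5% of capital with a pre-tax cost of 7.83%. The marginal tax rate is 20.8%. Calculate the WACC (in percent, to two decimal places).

10.52%

After-tax cost of debt = 7.83% × (1 − 20.8%) = 6.2014%.
WACC = 0.445 × 15.9000% + 0.555 × 6.2014% = 10.5173%.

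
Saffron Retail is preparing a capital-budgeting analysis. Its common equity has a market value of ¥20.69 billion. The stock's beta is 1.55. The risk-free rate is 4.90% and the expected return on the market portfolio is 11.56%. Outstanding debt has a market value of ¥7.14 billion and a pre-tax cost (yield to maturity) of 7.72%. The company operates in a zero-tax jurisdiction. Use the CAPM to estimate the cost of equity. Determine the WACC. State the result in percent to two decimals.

Market risk premium = 11.56% − 4.9% = 6.66%.
Cost of equity via CAPM: Re = 4.9% + 1.55 × 6.66% = 15.2230%.
Total capital V = 20.69 + 7.14 = 27.83.
Equity: weight = 20.69/27.83 = 0.7434; cost = 15.223%.
Debt: weight = 7.14/27.83 = 0.2566; after-tax cost = 7.72% × (1 − 0%) = 7.7200%.
WACC = 0.7434 × 15.2230% + 0.2566 × 7.7200% = 13.2980%.

13.30%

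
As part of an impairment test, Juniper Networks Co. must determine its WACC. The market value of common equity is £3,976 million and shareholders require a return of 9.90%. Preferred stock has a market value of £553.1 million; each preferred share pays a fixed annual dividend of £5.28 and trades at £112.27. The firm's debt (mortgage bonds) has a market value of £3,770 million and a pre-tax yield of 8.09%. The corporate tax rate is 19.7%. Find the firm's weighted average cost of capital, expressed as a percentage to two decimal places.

8.01%

Cost of preferred: Rp = 5.28 / 112.27 = 4.7029%.
Total capital V = 3976 + 553.1 + 3770 = 8299.1.
Equity: weight = 3976/8299.1 = 0.4791; cost = 9.9%.
Preferred: weight = 553.1/8299.1 = 0.0666; cost = 4.7029%.
Mortgage bonds: weight = 3770/8299.1 = 0.4543; after-tax cost = 8.09% × (1 − 19.7%) = 6.4963%.
WACC = 0.4791 × 9.9000% + 0.0666 × 4.7029% + 0.4543 × 6.4963% = 8.0074%.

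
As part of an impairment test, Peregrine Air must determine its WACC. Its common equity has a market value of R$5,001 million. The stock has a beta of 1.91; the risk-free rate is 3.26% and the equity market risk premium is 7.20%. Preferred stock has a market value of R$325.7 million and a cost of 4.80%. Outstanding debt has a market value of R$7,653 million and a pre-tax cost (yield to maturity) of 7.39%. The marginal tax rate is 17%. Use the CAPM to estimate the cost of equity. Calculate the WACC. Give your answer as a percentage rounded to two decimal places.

10.29%

Cost of equity via CAPM: Re = 3.26% + 1.91 × 7.2% = 17.0120%.
Total capital V = 5001 + 325.7 + 7653 = 12979.7.
Equity: weight = 5001/12979.7 = 0.3853; cost = 17.012%.
Preferred: weight = 325.7/12979.7 = 0.0251; cost = 4.8%.
Debt: weight = 7653/12979.7 = 0.5896; after-tax cost = 7.39% × (1 − 17%) = 6.1337%.
WACC = 0.3853 × 17.0120% + 0.0251 × 4.8000% + 0.5896 × 6.1337% = 10.2916%.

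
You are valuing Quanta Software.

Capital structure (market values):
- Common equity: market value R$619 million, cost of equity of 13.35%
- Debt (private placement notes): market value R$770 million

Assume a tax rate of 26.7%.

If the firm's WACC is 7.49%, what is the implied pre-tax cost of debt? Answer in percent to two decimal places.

Total capital V = 619 + 770 = 1389.
Equity weight = 619/1389 = 0.4456.
Private placement notes weight = 770/1389 = 0.5544.
Equity contribution = 0.4456 × 13.35% = 5.9494%.
Remaining for debt = 7.49% − 5.9494% = 1.5406%.
Rd × (1 − 26.7%) × 0.5544 = 1.5406%  ⇒  Rd = 3.7915%.

3.79%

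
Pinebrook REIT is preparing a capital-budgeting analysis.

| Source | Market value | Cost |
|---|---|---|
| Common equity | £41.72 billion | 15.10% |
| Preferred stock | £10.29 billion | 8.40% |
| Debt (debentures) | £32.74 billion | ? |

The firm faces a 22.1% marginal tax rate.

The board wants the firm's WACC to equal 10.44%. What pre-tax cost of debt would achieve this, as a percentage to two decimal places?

Total capital V = 41.72 + 10.29 + 32.74 = 84.75.
Equity weight = 41.72/84.75 = 0.4923.
Preferred weight = 10.29/84.75 = 0.1214.
Debentures weight = 32.74/84.75 = 0.3863.
Equity contribution = 0.4923 × 15.1% = 7.4333%.
Preferred contribution = 0.1214 × 8.4% = 1.0199%.
Remaining for debt = 10.44% − 8.4532% = 1.9868%.
Rd × (1 − 22.1%) × 0.3863 = 1.9868%  ⇒  Rd = 6.6021%.

6.60%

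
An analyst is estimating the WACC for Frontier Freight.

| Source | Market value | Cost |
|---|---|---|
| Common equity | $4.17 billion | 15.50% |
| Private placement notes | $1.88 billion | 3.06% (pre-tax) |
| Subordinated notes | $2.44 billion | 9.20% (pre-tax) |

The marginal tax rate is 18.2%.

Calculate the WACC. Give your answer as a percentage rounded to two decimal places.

Total capital V = 4.17 + 1.88 + 2.44 = 8.49.
Equity: weight = 4.17/8.49 = 0.4912; cost = 15.5%.
Private placement notes: weight = 1.88/8.49 = 0.2214; after-tax cost = 3.06% × (1 − 18.2%) = 2.5031%.
Subordinated notes: weight = 2.44/8.49 = 0.2874; after-tax cost = 9.2% × (1 − 18.2%) = 7.5256%.
WACC = 0.4912 × 15.5000% + 0.2214 × 2.5031% + 0.2874 × 7.5256% = 10.3302%.

10.33%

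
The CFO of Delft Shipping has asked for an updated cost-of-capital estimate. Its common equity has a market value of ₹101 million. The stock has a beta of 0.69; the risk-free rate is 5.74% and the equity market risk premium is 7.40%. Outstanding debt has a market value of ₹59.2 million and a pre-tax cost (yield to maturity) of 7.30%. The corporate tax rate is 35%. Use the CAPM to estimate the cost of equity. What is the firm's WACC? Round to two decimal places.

Cost of equity via CAPM: Re = 5.74% + 0.69 × 7.4% = 10.8460%.
Total capital V = 101 + 59.2 = 160.2.
Equity: weight = 101/160.2 = 0.6305; cost = 10.846%.
Debt: weight = 59.2/160.2 = 0.3695; after-tax cost = 7.3% × (1 − 35%) = 4.7450%.
WACC = 0.6305 × 10.8460% + 0.3695 × 4.7450% = 8.5914%.

8.59%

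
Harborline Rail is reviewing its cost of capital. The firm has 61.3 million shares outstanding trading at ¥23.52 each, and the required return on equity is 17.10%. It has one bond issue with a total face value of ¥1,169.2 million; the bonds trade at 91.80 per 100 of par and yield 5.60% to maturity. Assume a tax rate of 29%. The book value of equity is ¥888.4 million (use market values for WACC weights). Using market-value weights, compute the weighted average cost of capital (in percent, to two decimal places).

11.50%

Market value of equity E = 23.52 × 61.3m = 1441.776m. Market value of debt D = 1169.2m × 91.8/100 = 1073.3256m.
Total capital V = 1441.776 + 1073.3256 = 2515.1016.
Equity: weight = 1441.776/2515.1016 = 0.5732; cost = 17.1%.
Bonds outstanding: weight = 1073.3256/2515.1016 = 0.4268; after-tax cost = 5.6% × (1 − 29%) = 3.9760%.
WACC = 0.5732 × 17.1000% + 0.4268 × 3.9760% = 11.4993%.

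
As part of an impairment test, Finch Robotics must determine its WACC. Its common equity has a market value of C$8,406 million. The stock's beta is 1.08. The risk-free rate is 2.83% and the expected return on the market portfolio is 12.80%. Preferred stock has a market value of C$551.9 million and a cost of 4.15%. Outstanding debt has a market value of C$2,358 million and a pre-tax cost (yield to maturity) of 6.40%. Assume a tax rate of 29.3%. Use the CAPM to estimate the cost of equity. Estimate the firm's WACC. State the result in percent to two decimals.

11.25%

Market risk premium = 12.8% − 2.83% = 9.97%.
Cost of equity via CAPM: Re = 2.83% + 1.08 × 9.97% = 13.5976%.
Total capital V = 8406 + 551.9 + 2358 = 11315.9.
Equity: weight = 8406/11315.9 = 0.7428; cost = 13.5976%.
Preferred: weight = 551.9/11315.9 = 0.0488; cost = 4.15%.
Debt: weight = 2358/11315.9 = 0.2084; after-tax cost = 6.4% × (1 − 29.3%) = 4.5248%.
WACC = 0.7428 × 13.5976% + 0.0488 × 4.1500% + 0.2084 × 4.5248% = 11.2462%.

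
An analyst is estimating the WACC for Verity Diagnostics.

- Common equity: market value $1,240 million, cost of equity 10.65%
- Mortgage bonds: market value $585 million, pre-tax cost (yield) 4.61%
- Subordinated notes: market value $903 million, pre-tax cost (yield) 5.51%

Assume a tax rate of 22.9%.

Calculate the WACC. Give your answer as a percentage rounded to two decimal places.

Total capital V = 1240 + 585 + 903 = 2728.
Equity: weight = 1240/2728 = 0.4545; cost = 10.65%.
Mortgage bonds: weight = 585/2728 = 0.2144; after-tax cost = 4.61% × (1 − 22.9%) = 3.5543%.
Subordinated notes: weight = 903/2728 = 0.3310; after-tax cost = 5.51% × (1 − 22.9%) = 4.2482%.
WACC = 0.4545 × 10.6500% + 0.2144 × 3.5543% + 0.3310 × 4.2482% = 7.0093%.

7.01%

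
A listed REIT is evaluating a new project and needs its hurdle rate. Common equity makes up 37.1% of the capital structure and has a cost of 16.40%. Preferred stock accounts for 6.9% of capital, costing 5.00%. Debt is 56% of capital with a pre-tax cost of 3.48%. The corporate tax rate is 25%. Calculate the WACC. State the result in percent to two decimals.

7.89%

After-tax cost of debt = 3.48% × (1 − 25%) = 2.6100%.
WACC = 0.371 × 16.4000% + 0.069 × 5.0000% + 0.560 × 2.6100% = 7.8910%.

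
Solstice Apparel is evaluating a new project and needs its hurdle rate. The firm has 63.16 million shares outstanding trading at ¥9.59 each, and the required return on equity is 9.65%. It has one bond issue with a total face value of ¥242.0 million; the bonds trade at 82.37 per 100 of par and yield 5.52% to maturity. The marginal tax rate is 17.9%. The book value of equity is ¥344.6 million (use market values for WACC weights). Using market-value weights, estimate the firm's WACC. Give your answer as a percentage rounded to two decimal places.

Market value of equity E = 9.59 × 63.16m = 605.7044m. Market value of debt D = 242m × 82.37/100 = 199.3354m.
Total capital V = 605.7044 + 199.3354 = 805.0398.
Equity: weight = 605.7044/805.0398 = 0.7524; cost = 9.65%.
Bonds outstanding: weight = 199.3354/805.0398 = 0.2476; after-tax cost = 5.52% × (1 − 17.9%) = 4.5319%.
WACC = 0.7524 × 9.6500% + 0.2476 × 4.5319% = 8.3827%.

8.38%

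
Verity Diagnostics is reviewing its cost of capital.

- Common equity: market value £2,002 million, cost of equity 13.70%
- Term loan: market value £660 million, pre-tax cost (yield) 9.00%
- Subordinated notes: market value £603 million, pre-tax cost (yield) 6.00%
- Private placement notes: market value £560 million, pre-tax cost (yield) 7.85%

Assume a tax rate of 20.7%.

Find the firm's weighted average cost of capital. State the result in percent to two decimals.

Total capital V = 2002 + 660 + 603 + 560 = 3825.
Equity: weight = 2002/3825 = 0.5234; cost = 13.7%.
Term loan: weight = 660/3825 = 0.1725; after-tax cost = 9% × (1 − 20.7%) = 7.1370%.
Subordinated notes: weight = 603/3825 = 0.1576; after-tax cost = 6% × (1 − 20.7%) = 4.7580%.
Private placement notes: weight = 560/3825 = 0.1464; after-tax cost = 7.85% × (1 − 20.7%) = 6.2251%.
WACC = 0.5234 × 13.7000% + 0.1725 × 7.1370% + 0.1576 × 4.7580% + 0.1464 × 6.2251% = 10.0635%.

10.06%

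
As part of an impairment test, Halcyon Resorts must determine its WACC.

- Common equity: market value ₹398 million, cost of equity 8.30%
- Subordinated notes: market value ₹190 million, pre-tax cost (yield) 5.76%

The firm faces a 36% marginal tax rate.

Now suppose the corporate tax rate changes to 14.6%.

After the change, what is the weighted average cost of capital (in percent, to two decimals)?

After the change:
Total capital V = 398 + 190 = 588.
Equity: weight = 398/588 = 0.6769; cost = 8.3%.
Subordinated notes: weight = 190/588 = 0.3231; after-tax cost = 5.76% × (1 − 14.6%) = 4.9190%.
WACC = 0.6769 × 8.3000% + 0.3231 × 4.9190% = 7.2075%.

7.21%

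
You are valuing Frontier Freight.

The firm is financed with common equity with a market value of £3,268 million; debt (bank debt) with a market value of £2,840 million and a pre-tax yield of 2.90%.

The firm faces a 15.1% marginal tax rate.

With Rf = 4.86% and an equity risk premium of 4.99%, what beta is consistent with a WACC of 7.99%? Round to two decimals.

Total capital V = 3268 + 2840 = 6108.
Equity weight = 3268/6108 = 0.5350.
Bank debt weight = 2840/6108 = 0.4650.
Debt contribution = 0.4650 × 2.9% × (1 − 15.1%) = 1.1448%.
Required equity contribution = 7.99% − 1.1448% = 6.8452%  ⇒  Re = 12.7939%.
CAPM: 12.7939% = 4.86% + β × 4.99%  ⇒  β = 1.5900.

1.59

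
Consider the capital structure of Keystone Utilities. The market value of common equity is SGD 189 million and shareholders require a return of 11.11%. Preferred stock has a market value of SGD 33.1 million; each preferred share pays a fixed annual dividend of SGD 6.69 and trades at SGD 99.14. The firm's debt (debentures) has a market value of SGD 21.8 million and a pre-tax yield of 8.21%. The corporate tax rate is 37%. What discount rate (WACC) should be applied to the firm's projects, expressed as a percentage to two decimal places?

9.99%

Cost of preferred: Rp = 6.69 / 99.14 = 6.7480%.
Total capital V = 189 + 33.1 + 21.8 = 243.9.
Equity: weight = 189/243.9 = 0.7749; cost = 11.11%.
Preferred: weight = 33.1/243.9 = 0.1357; cost = 6.748%.
Debentures: weight = 21.8/243.9 = 0.0894; after-tax cost = 8.21% × (1 − 37%) = 5.1723%.
WACC = 0.7749 × 11.1100% + 0.1357 × 6.7480% + 0.0894 × 5.1723% = 9.9873%.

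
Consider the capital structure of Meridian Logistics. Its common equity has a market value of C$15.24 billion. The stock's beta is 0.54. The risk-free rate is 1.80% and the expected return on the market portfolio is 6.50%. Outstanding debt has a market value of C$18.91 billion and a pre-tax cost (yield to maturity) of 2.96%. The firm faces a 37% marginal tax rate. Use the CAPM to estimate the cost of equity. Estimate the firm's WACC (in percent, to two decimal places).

Market risk premium = 6.5% − 1.8% = 4.7%.
Cost of equity via CAPM: Re = 1.8% + 0.54 × 4.7% = 4.3380%.
Total capital V = 15.24 + 18.91 = 34.15.
Equity: weight = 15.24/34.15 = 0.4463; cost = 4.338%.
Debt: weight = 18.91/34.15 = 0.5537; after-tax cost = 2.96% × (1 − 37%) = 1.8648%.
WACC = 0.4463 × 4.3380% + 0.5537 × 1.8648% = 2.9685%.

2.97%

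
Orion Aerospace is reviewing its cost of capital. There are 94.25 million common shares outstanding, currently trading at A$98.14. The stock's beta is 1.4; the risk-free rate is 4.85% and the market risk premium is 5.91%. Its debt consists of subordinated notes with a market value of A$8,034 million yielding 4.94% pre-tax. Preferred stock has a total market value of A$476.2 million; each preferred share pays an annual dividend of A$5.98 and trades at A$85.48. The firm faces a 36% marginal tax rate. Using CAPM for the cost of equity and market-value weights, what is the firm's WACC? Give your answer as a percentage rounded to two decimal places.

8.45%

Cost of equity via CAPM: Re = 4.85% + 1.4 × 5.91% = 13.1240%.
Cost of preferred: Rp = 5.98 / 85.48 = 6.9958%.
Market value of equity E = 98.14 × 94.25m = 9249.695m.
Total capital V = 9249.695 + 476.2 + 8034 = 17759.895.
Equity: weight = 9249.695/17759.895 = 0.5208; cost = 13.124%.
Preferred: weight = 476.2/17759.895 = 0.0268; cost = 6.9958%.
Subordinated notes: weight = 8034/17759.895 = 0.4524; after-tax cost = 4.94% × (1 − 36%) = 3.1616%.
WACC = 0.5208 × 13.1240% + 0.0268 × 6.9958% + 0.4524 × 3.1616% = 8.4530%.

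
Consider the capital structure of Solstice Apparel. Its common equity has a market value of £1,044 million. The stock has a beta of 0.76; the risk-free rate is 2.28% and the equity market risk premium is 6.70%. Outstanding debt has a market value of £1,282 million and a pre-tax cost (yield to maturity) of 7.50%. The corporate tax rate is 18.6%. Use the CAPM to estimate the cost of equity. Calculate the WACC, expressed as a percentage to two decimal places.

Cost of equity via CAPM: Re = 2.28% + 0.76 × 6.7% = 7.3720%.
Total capital V = 1044 + 1282 = 2326.
Equity: weight = 1044/2326 = 0.4488; cost = 7.372%.
Debt: weight = 1282/2326 = 0.5512; after-tax cost = 7.5% × (1 − 18.6%) = 6.1050%.
WACC = 0.4488 × 7.3720% + 0.5512 × 6.1050% = 6.6737%.

6.67%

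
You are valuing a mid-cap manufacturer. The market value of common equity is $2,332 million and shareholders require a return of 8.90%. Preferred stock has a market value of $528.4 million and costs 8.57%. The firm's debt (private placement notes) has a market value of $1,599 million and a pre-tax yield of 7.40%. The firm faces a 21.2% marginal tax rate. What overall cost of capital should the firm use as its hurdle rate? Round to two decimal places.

Total capital V = 2332 + 528.4 + 1599 = 4459.4.
Equity: weight = 2332/4459.4 = 0.5229; cost = 8.9%.
Preferred: weight = 528.4/4459.4 = 0.1185; cost = 8.57%.
Private placement notes: weight = 1599/4459.4 = 0.3586; after-tax cost = 7.4% × (1 − 21.2%) = 5.8312%.
WACC = 0.5229 × 8.9000% + 0.1185 × 8.5700% + 0.3586 × 5.8312% = 7.7605%.

7.76%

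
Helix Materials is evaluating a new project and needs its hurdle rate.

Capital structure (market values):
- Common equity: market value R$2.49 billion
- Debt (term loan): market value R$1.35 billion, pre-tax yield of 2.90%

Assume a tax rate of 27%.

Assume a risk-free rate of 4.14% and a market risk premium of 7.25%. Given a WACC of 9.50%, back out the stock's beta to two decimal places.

Total capital V = 2.49 + 1.35 = 3.84.
Equity weight = 2.49/3.84 = 0.6484.
Term loan weight = 1.35/3.84 = 0.3516.
Debt contribution = 0.3516 × 2.9% × (1 − 27%) = 0.7443%.
Required equity contribution = 9.5% − 0.7443% = 8.7557%  ⇒  Re = 13.5028%.
CAPM: 13.5028% = 4.14% + β × 7.25%  ⇒  β = 1.2914.

1.29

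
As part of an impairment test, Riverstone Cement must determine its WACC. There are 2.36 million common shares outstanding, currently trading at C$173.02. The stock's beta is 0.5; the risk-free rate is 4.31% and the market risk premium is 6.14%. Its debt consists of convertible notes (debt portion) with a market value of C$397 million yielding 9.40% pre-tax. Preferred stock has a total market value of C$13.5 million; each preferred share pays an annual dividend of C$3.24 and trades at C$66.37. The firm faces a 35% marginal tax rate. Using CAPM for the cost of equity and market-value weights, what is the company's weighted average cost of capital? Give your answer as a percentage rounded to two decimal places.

6.72%

Cost of equity via CAPM: Re = 4.31% + 0.5 × 6.14% = 7.3800%.
Cost of preferred: Rp = 3.24 / 66.37 = 4.8817%.
Market value of equity E = 173.02 × 2.36m = 408.3272m.
Total capital V = 408.3272 + 13.5 + 397 = 818.8272.
Equity: weight = 408.3272/818.8272 = 0.4987; cost = 7.38%.
Preferred: weight = 13.5/818.8272 = 0.0165; cost = 4.8817%.
Convertible notes (debt portion): weight = 397/818.8272 = 0.4848; after-tax cost = 9.4% × (1 − 35%) = 6.1100%.
WACC = 0.4987 × 7.3800% + 0.0165 × 4.8817% + 0.4848 × 6.1100% = 6.7231%.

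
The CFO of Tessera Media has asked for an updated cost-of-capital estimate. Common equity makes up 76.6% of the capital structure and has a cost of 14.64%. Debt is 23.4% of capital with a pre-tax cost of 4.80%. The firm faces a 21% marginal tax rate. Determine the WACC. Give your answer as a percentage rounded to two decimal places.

After-tax cost of debt = 4.8% × (1 − 21%) = 3.7920%.
WACC = 0.766 × 14.6400% + 0.234 × 3.7920% = 12.1016%.

12.10%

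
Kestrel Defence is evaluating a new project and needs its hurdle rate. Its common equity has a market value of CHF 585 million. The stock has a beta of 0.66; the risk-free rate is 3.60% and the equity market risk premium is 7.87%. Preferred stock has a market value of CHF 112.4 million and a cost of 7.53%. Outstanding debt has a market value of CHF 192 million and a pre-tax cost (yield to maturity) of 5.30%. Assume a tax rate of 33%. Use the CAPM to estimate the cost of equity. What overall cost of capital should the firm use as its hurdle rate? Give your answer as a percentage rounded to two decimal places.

7.50%

Cost of equity via CAPM: Re = 3.6% + 0.66 × 7.87% = 8.7942%.
Total capital V = 585 + 112.4 + 192 = 889.4.
Equity: weight = 585/889.4 = 0.6577; cost = 8.7942%.
Preferred: weight = 112.4/889.4 = 0.1264; cost = 7.53%.
Debt: weight = 192/889.4 = 0.2159; after-tax cost = 5.3% × (1 − 33%) = 3.5510%.
WACC = 0.6577 × 8.7942% + 0.1264 × 7.5300% + 0.2159 × 3.5510% = 7.5026%.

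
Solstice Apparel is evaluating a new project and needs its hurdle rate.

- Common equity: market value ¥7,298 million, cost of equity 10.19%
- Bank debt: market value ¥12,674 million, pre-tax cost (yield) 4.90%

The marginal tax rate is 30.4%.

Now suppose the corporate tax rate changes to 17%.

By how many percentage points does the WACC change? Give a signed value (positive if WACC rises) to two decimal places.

Current WACC:
Total capital V = 7298 + 12674 = 19972.
Equity: weight = 7298/19972 = 0.3654; cost = 10.19%.
Bank debt: weight = 12674/19972 = 0.6346; after-tax cost = 4.9% × (1 − 30.4%) = 3.4104%.
WACC = 0.3654 × 10.1900% + 0.6346 × 3.4104% = 5.8877%.
After the change:
Total capital V = 7298 + 12674 = 19972.
Equity: weight = 7298/19972 = 0.3654; cost = 10.19%.
Bank debt: weight = 12674/19972 = 0.6346; after-tax cost = 4.9% × (1 − 17%) = 4.0670%.
WACC = 0.3654 × 10.1900% + 0.6346 × 4.0670% = 6.3044%.
Change in WACC = 6.3044% − 5.8877% = 0.4167 pp.

+0.42 pp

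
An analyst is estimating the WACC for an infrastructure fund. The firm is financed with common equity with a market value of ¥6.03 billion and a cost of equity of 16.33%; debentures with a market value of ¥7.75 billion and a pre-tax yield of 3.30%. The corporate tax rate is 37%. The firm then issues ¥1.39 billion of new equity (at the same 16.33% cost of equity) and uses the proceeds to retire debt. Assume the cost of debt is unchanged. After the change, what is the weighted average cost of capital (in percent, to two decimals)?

9.75%

After the change:
Total capital V = 7.42 + 6.36 = 13.78.
Equity: weight = 7.42/13.78 = 0.5385; cost = 16.33%.
Debentures: weight = 6.36/13.78 = 0.4615; after-tax cost = 3.3% × (1 − 37%) = 2.0790%.
WACC = 0.5385 × 16.3300% + 0.4615 × 2.0790% = 9.7526%.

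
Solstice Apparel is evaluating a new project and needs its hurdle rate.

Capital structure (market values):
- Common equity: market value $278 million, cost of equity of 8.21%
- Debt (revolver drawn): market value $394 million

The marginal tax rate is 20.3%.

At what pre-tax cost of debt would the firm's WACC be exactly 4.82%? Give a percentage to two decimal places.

Total capital V = 278 + 394 = 672.
Equity weight = 278/672 = 0.4137.
Revolver drawn weight = 394/672 = 0.5863.
Equity contribution = 0.4137 × 8.21% = 3.3964%.
Remaining for debt = 4.82% − 3.3964% = 1.4236%.
Rd × (1 − 20.3%) × 0.5863 = 1.4236%  ⇒  Rd = 3.0465%.

3.05%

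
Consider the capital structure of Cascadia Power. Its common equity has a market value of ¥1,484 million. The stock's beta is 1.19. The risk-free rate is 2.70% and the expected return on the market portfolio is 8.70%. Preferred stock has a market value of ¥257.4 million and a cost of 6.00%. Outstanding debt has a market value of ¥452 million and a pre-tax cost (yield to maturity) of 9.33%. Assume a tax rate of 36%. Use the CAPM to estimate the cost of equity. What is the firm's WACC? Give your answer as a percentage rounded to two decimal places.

8.59%

Market risk premium = 8.7% − 2.7% = 6.0%.
Cost of equity via CAPM: Re = 2.7% + 1.19 × 6.0% = 9.8400%.
Total capital V = 1484 + 257.4 + 452 = 2193.4.
Equity: weight = 1484/2193.4 = 0.6766; cost = 9.84%.
Preferred: weight = 257.4/2193.4 = 0.1174; cost = 6%.
Debt: weight = 452/2193.4 = 0.2061; after-tax cost = 9.33% × (1 − 36%) = 5.9712%.
WACC = 0.6766 × 9.8400% + 0.1174 × 6.0000% + 0.2061 × 5.9712% = 8.5921%.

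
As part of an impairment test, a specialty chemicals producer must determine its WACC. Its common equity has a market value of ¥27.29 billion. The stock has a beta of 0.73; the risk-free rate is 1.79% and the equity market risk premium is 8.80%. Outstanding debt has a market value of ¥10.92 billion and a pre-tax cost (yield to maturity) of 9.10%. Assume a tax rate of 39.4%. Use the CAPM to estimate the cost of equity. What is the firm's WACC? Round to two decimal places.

Cost of equity via CAPM: Re = 1.79% + 0.73 × 8.8% = 8.2140%.
Total capital V = 27.29 + 10.92 = 38.21.
Equity: weight = 27.29/38.21 = 0.7142; cost = 8.214%.
Debt: weight = 10.92/38.21 = 0.2858; after-tax cost = 9.1% × (1 − 39.4%) = 5.5146%.
WACC = 0.7142 × 8.2140% + 0.2858 × 5.5146% = 7.4425%.

7.44%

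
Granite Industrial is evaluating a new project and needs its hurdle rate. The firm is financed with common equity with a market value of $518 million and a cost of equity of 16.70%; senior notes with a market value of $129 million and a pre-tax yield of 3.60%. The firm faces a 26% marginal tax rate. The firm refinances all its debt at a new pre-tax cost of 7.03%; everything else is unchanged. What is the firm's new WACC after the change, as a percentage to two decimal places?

14.41%

After the change:
Total capital V = 518 + 129 = 647.
Equity: weight = 518/647 = 0.8006; cost = 16.7%.
Senior notes: weight = 129/647 = 0.1994; after-tax cost = 7.03% × (1 − 26%) = 5.2022%.
WACC = 0.8006 × 16.7000% + 0.1994 × 5.2022% = 14.4075%.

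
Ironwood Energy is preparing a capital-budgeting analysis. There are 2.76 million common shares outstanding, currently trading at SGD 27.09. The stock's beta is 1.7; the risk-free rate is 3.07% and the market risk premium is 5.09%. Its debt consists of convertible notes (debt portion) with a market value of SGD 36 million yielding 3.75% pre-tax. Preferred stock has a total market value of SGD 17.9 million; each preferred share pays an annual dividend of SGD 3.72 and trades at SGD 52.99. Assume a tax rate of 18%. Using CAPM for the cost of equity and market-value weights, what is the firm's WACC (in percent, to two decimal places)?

8.65%

Cost of equity via CAPM: Re = 3.07% + 1.7 × 5.09% = 11.7230%.
Cost of preferred: Rp = 3.72 / 52.99 = 7.0202%.
Market value of equity E = 27.09 × 2.76m = 74.7684m.
Total capital V = 74.7684 + 17.9 + 36 = 128.6684.
Equity: weight = 74.7684/128.6684 = 0.5811; cost = 11.723%.
Preferred: weight = 17.9/128.6684 = 0.1391; cost = 7.0202%.
Convertible notes (debt portion): weight = 36/128.6684 = 0.2798; after-tax cost = 3.75% × (1 − 18%) = 3.0750%.
WACC = 0.5811 × 11.7230% + 0.1391 × 7.0202% + 0.2798 × 3.0750% = 8.6491%.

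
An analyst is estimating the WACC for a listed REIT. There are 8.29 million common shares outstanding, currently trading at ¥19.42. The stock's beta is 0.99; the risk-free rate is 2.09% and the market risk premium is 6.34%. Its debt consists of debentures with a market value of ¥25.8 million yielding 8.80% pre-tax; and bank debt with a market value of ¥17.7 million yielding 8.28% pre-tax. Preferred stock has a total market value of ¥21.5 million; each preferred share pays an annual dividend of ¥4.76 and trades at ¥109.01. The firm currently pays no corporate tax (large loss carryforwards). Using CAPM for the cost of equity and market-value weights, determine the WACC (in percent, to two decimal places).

8.03%

Cost of equity via CAPM: Re = 2.09% + 0.99 × 6.34% = 8.3666%.
Cost of preferred: Rp = 4.76 / 109.01 = 4.3666%.
Market value of equity E = 19.42 × 8.29m = 160.9918m.
Total capital V = 160.9918 + 21.5 + 25.8 + 17.7 = 225.9918.
Equity: weight = 160.9918/225.9918 = 0.7124; cost = 8.3666%.
Preferred: weight = 21.5/225.9918 = 0.0951; cost = 4.3666%.
Debentures: weight = 25.8/225.9918 = 0.1142; after-tax cost = 8.8% × (1 − 0%) = 8.8000%.
Bank debt: weight = 17.7/225.9918 = 0.0783; after-tax cost = 8.28% × (1 − 0%) = 8.2800%.
WACC = 0.7124 × 8.3666% + 0.0951 × 4.3666% + 0.1142 × 8.8000% + 0.0783 × 8.2800% = 8.0288%.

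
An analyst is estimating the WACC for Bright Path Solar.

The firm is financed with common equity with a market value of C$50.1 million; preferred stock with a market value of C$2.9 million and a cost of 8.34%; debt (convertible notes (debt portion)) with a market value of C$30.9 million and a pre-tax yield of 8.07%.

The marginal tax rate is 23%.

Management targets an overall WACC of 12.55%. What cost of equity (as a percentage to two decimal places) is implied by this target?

Total capital V = 50.1 + 2.9 + 30.9 = 83.9.
Equity weight = 50.1/83.9 = 0.5971.
Preferred weight = 2.9/83.9 = 0.0346.
Convertible notes (debt portion) weight = 30.9/83.9 = 0.3683.
Debt contribution = 0.3683 × 8.07% × (1 − 23%) = 2.2886%.
Preferred contribution = 0.0346 × 8.34% = 0.2883%.
Required equity contribution = 12.55% − 2.5768% = 9.9732%.
Re = 9.9732% / 0.5971 = 16.7016%.

16.70%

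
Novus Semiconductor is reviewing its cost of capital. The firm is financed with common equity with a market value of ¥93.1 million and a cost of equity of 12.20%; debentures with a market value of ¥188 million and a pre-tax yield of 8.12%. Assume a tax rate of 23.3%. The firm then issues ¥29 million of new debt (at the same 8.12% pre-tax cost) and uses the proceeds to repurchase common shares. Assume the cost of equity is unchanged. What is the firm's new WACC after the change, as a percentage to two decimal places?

After the change:
Total capital V = 64.1 + 217 = 281.1.
Equity: weight = 64.1/281.1 = 0.2280; cost = 12.2%.
Debentures: weight = 217/281.1 = 0.7720; after-tax cost = 8.12% × (1 − 23.3%) = 6.2280%.
WACC = 0.2280 × 12.2000% + 0.7720 × 6.2280% = 7.5898%.

7.59%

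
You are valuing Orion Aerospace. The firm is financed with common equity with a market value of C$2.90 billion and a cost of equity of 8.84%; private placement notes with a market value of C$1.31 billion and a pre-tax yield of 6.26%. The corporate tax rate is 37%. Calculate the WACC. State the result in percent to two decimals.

7.32%

Total capital V = 2.9 + 1.31 = 4.21.
Equity: weight = 2.9/4.21 = 0.6888; cost = 8.84%.
Private placement notes: weight = 1.31/4.21 = 0.3112; after-tax cost = 6.26% × (1 − 37%) = 3.9438%.
WACC = 0.6888 × 8.8400% + 0.3112 × 3.9438% = 7.3165%.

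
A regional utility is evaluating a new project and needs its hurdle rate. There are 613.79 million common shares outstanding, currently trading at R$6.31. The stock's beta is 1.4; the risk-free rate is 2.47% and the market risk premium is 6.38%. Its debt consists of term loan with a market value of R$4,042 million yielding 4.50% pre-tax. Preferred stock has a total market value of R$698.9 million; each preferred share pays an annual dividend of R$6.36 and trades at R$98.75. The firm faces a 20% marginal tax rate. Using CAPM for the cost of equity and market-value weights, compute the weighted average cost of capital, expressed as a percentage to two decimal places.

7.34%

Cost of equity via CAPM: Re = 2.47% + 1.4 × 6.38% = 11.4020%.
Cost of preferred: Rp = 6.36 / 98.75 = 6.4405%.
Market value of equity E = 6.31 × 613.79m = 3873.0149m.
Total capital V = 3873.0149 + 698.9 + 4042 = 8613.9149.
Equity: weight = 3873.0149/8613.9149 = 0.4496; cost = 11.402%.
Preferred: weight = 698.9/8613.9149 = 0.0811; cost = 6.4405%.
Term loan: weight = 4042/8613.9149 = 0.4692; after-tax cost = 4.5% × (1 − 20%) = 3.6000%.
WACC = 0.4496 × 11.4020% + 0.0811 × 6.4405% + 0.4692 × 3.6000% = 7.3384%.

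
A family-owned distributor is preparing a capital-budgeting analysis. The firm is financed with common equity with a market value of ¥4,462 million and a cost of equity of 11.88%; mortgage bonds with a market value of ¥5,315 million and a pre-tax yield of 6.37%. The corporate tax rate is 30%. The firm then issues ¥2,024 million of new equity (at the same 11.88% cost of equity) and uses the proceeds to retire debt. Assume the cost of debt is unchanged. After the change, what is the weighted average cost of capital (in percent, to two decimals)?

9.38%

After the change:
Total capital V = 6486 + 3291 = 9777.
Equity: weight = 6486/9777 = 0.6634; cost = 11.88%.
Mortgage bonds: weight = 3291/9777 = 0.3366; after-tax cost = 6.37% × (1 − 30%) = 4.4590%.
WACC = 0.6634 × 11.8800% + 0.3366 × 4.4590% = 9.3820%.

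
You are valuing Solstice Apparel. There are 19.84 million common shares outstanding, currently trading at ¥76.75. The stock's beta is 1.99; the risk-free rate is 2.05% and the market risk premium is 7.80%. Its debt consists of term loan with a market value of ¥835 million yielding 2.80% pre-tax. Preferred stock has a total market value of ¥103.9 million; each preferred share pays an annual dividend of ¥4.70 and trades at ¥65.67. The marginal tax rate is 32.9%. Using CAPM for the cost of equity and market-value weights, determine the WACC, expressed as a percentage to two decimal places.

11.81%

Cost of equity via CAPM: Re = 2.05% + 1.99 × 7.8% = 17.5720%.
Cost of preferred: Rp = 4.7 / 65.67 = 7.1570%.
Market value of equity E = 76.75 × 19.84m = 1522.72m.
Total capital V = 1522.72 + 103.9 + 835 = 2461.62.
Equity: weight = 1522.72/2461.62 = 0.6186; cost = 17.572%.
Preferred: weight = 103.9/2461.62 = 0.0422; cost = 7.157%.
Term loan: weight = 835/2461.62 = 0.3392; after-tax cost = 2.8% × (1 − 32.9%) = 1.8788%.
WACC = 0.6186 × 17.5720% + 0.0422 × 7.1570% + 0.3392 × 1.8788% = 11.8092%.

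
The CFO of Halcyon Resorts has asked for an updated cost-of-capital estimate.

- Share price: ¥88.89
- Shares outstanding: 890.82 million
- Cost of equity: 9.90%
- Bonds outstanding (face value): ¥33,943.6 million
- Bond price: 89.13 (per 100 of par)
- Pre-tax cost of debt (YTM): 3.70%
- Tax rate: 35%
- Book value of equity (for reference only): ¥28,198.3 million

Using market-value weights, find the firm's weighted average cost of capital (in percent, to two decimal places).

Market value of equity E = 88.89 × 890.82m = 79184.9898m. Market value of debt D = 33943.6m × 89.13/100 = 30253.93068m.
Total capital V = 79184.9898 + 30253.93068 = 109438.92048.
Equity: weight = 79184.9898/109438.92048 = 0.7236; cost = 9.9%.
Bonds outstanding: weight = 30253.93068/109438.92048 = 0.2764; after-tax cost = 3.7% × (1 − 35%) = 2.4050%.
WACC = 0.7236 × 9.9000% + 0.2764 × 2.4050% = 7.8280%.

7.83%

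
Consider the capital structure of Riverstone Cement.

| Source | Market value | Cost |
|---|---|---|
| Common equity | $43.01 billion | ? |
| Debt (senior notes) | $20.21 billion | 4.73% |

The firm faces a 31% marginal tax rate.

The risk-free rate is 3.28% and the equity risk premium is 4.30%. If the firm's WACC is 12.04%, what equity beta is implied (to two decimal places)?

Total capital V = 43.01 + 20.21 = 63.22.
Equity weight = 43.01/63.22 = 0.6803.
Senior notes weight = 20.21/63.22 = 0.3197.
Debt contribution = 0.3197 × 4.73% × (1 − 31%) = 1.0433%.
Required equity contribution = 12.04% − 1.0433% = 10.9967%  ⇒  Re = 16.1639%.
CAPM: 16.1639% = 3.28% + β × 4.3%  ⇒  β = 2.9963.

3.00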